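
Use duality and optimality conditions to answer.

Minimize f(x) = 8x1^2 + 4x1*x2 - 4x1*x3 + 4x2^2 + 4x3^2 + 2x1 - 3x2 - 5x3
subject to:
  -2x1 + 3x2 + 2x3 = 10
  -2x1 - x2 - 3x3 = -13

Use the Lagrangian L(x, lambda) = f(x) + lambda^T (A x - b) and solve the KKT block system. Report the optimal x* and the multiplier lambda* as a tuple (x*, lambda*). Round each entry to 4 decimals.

Form the Lagrangian:
  L(x, lambda) = (1/2) x^T Q x + c^T x + lambda^T (A x - b)
Stationarity (grad_x L = 0): Q x + c + A^T lambda = 0.
Primal feasibility: A x = b.

This gives the KKT block system:
  [ Q   A^T ] [ x     ]   [-c ]
  [ A    0  ] [ lambda ] = [ b ]

Solving the linear system:
  x*      = (0.6662, 1.5232, 3.3814)
  lambda* = (-2.3093, 4.9227)
  f(x*)   = 33.4716

x* = (0.6662, 1.5232, 3.3814), lambda* = (-2.3093, 4.9227)


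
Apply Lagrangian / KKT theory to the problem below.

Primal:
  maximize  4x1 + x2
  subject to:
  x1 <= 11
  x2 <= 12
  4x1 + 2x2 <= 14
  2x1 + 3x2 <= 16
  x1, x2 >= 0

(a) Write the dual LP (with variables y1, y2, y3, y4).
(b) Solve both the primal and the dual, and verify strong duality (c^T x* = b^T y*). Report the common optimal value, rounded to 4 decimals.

The standard primal-dual pair for 'max c^T x s.t. A x <= b, x >= 0' is:
  Dual:  min b^T y  s.t.  A^T y >= c,  y >= 0.

So the dual LP is:
  minimize  11y1 + 12y2 + 14y3 + 16y4
  subject to:
    y1 + 4y3 + 2y4 >= 4
    y2 + 2y3 + 3y4 >= 1
    y1, y2, y3, y4 >= 0

Solving the primal: x* = (3.5, 0).
  primal value c^T x* = 14.
Solving the dual: y* = (0, 0, 1, 0).
  dual value b^T y* = 14.
Strong duality: c^T x* = b^T y*. Confirmed.

14


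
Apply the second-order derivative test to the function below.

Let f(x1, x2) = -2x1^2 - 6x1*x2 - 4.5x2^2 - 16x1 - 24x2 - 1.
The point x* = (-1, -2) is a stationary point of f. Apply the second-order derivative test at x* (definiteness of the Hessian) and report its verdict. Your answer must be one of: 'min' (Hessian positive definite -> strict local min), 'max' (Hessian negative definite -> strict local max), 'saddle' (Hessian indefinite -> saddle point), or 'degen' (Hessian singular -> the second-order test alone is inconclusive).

Compute the Hessian H = grad^2 f:
  H = [[-4, -6], [-6, -9]]
Verify stationarity: grad f(x*) = H x* + g = (0, 0).
Eigenvalues of H: -13, 0.
H has a zero eigenvalue (singular; negative semidefinite but not definite), so H is neither positive definite, negative definite, nor indefinite. The second-order test alone is inconclusive -> degen.
(Indeed, f is constant along the null direction of H through x*, so x* is not a strict local extremum.)

degen


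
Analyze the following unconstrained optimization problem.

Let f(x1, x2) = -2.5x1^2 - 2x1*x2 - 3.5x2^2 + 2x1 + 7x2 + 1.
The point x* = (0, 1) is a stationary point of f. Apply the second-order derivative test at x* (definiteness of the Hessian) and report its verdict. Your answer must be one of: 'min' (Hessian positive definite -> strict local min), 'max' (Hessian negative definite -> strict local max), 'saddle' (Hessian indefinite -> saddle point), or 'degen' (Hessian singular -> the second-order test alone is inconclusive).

Compute the Hessian H = grad^2 f:
  H = [[-5, -2], [-2, -7]]
Verify stationarity: grad f(x*) = H x* + g = (0, 0).
Eigenvalues of H: -8.2361, -3.7639.
Both eigenvalues < 0, so H is negative definite -> x* is a strict local max.

max


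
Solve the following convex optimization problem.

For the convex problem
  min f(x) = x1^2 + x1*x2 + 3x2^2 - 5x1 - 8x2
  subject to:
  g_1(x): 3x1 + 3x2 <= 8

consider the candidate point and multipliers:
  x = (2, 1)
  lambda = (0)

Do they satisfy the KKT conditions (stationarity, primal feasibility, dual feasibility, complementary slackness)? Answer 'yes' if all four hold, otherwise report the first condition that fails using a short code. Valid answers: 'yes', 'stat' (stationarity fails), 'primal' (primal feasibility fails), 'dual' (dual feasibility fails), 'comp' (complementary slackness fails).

Gradient of f: grad f(x) = Q x + c = (0, 0)
Constraint values g_i(x) = a_i^T x - b_i:
  g_1((2, 1)) = 1
Stationarity residual: grad f(x) + sum_i lambda_i a_i = (0, 0)
  -> stationarity OK
Primal feasibility (all g_i <= 0): FAILS
Dual feasibility (all lambda_i >= 0): OK
Complementary slackness (lambda_i * g_i(x) = 0 for all i): OK

Verdict: the first failing condition is primal_feasibility -> primal.

primal


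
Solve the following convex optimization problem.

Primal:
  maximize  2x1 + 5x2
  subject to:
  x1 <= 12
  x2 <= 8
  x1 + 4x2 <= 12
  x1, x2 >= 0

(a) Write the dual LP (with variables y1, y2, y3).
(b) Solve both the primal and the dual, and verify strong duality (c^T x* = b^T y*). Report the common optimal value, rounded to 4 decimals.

The standard primal-dual pair for 'max c^T x s.t. A x <= b, x >= 0' is:
  Dual:  min b^T y  s.t.  A^T y >= c,  y >= 0.

So the dual LP is:
  minimize  12y1 + 8y2 + 12y3
  subject to:
    y1 + y3 >= 2
    y2 + 4y3 >= 5
    y1, y2, y3 >= 0

Solving the primal: x* = (12, 0).
  primal value c^T x* = 24.
Solving the dual: y* = (0.75, 0, 1.25).
  dual value b^T y* = 24.
Strong duality: c^T x* = b^T y*. Confirmed.

24


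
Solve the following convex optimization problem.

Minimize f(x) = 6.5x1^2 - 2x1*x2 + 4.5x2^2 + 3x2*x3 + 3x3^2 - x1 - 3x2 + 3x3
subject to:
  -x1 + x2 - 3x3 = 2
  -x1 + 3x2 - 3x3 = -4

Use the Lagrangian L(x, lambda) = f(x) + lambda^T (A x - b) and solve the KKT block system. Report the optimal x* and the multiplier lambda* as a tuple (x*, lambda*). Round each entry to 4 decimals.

Form the Lagrangian:
  L(x, lambda) = (1/2) x^T Q x + c^T x + lambda^T (A x - b)
Stationarity (grad_x L = 0): Q x + c + A^T lambda = 0.
Primal feasibility: A x = b.

This gives the KKT block system:
  [ Q   A^T ] [ x     ]   [-c ]
  [ A    0  ] [ lambda ] = [ b ]

Solving the linear system:
  x*      = (-0.7561, -3, -1.4146)
  lambda* = (-23.6098, 18.7805)
  f(x*)   = 63.9268

x* = (-0.7561, -3, -1.4146), lambda* = (-23.6098, 18.7805)


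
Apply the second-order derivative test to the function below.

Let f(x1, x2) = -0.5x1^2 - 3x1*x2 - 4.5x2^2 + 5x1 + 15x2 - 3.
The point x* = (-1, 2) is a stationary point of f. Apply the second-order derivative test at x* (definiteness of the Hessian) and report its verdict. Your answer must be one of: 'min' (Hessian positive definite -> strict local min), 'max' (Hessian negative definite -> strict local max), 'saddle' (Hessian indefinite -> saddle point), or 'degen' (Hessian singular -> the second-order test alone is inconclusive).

Compute the Hessian H = grad^2 f:
  H = [[-1, -3], [-3, -9]]
Verify stationarity: grad f(x*) = H x* + g = (0, 0).
Eigenvalues of H: -10, 0.
H has a zero eigenvalue (singular; negative semidefinite but not definite), so H is neither positive definite, negative definite, nor indefinite. The second-order test alone is inconclusive -> degen.
(Indeed, f is constant along the null direction of H through x*, so x* is not a strict local extremum.)

degen


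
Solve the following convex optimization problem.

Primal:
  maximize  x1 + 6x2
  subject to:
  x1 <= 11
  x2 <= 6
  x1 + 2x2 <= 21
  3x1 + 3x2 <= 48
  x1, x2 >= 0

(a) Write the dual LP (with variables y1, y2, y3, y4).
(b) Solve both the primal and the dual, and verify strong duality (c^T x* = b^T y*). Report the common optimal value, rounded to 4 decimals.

The standard primal-dual pair for 'max c^T x s.t. A x <= b, x >= 0' is:
  Dual:  min b^T y  s.t.  A^T y >= c,  y >= 0.

So the dual LP is:
  minimize  11y1 + 6y2 + 21y3 + 48y4
  subject to:
    y1 + y3 + 3y4 >= 1
    y2 + 2y3 + 3y4 >= 6
    y1, y2, y3, y4 >= 0

Solving the primal: x* = (9, 6).
  primal value c^T x* = 45.
Solving the dual: y* = (0, 4, 1, 0).
  dual value b^T y* = 45.
Strong duality: c^T x* = b^T y*. Confirmed.

45


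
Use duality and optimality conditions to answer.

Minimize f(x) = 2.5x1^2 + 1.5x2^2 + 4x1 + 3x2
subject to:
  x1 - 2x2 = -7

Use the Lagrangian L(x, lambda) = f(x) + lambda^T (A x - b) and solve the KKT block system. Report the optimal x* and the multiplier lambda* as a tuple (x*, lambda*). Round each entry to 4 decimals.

Form the Lagrangian:
  L(x, lambda) = (1/2) x^T Q x + c^T x + lambda^T (A x - b)
Stationarity (grad_x L = 0): Q x + c + A^T lambda = 0.
Primal feasibility: A x = b.

This gives the KKT block system:
  [ Q   A^T ] [ x     ]   [-c ]
  [ A    0  ] [ lambda ] = [ b ]

Solving the linear system:
  x*      = (-1.8696, 2.5652)
  lambda* = (5.3478)
  f(x*)   = 18.8261

x* = (-1.8696, 2.5652), lambda* = (5.3478)


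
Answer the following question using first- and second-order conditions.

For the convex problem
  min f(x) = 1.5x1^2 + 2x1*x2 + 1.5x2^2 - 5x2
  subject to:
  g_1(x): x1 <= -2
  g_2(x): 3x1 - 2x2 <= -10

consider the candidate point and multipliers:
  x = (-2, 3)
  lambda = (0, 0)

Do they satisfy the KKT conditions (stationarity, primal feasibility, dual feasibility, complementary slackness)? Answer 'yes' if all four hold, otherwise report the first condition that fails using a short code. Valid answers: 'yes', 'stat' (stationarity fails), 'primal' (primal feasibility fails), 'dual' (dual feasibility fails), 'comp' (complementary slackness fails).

Gradient of f: grad f(x) = Q x + c = (0, 0)
Constraint values g_i(x) = a_i^T x - b_i:
  g_1((-2, 3)) = 0
  g_2((-2, 3)) = -2
Stationarity residual: grad f(x) + sum_i lambda_i a_i = (0, 0)
  -> stationarity OK
Primal feasibility (all g_i <= 0): OK
Dual feasibility (all lambda_i >= 0): OK
Complementary slackness (lambda_i * g_i(x) = 0 for all i): OK

Verdict: yes, KKT holds.

yes


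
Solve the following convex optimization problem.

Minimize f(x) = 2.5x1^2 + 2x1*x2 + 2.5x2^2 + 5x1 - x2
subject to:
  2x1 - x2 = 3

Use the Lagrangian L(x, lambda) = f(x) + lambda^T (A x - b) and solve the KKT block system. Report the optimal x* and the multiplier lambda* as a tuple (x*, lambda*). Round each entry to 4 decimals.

Form the Lagrangian:
  L(x, lambda) = (1/2) x^T Q x + c^T x + lambda^T (A x - b)
Stationarity (grad_x L = 0): Q x + c + A^T lambda = 0.
Primal feasibility: A x = b.

This gives the KKT block system:
  [ Q   A^T ] [ x     ]   [-c ]
  [ A    0  ] [ lambda ] = [ b ]

Solving the linear system:
  x*      = (1, -1)
  lambda* = (-4)
  f(x*)   = 9

x* = (1, -1), lambda* = (-4)


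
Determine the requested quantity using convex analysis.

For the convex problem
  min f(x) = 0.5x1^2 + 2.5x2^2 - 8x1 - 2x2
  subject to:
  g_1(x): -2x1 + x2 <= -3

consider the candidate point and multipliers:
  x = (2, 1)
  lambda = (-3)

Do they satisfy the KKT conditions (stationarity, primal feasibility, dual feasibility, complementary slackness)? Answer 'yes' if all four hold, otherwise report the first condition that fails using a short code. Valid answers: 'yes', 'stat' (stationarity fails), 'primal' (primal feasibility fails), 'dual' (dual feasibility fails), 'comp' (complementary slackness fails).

Gradient of f: grad f(x) = Q x + c = (-6, 3)
Constraint values g_i(x) = a_i^T x - b_i:
  g_1((2, 1)) = 0
Stationarity residual: grad f(x) + sum_i lambda_i a_i = (0, 0)
  -> stationarity OK
Primal feasibility (all g_i <= 0): OK
Dual feasibility (all lambda_i >= 0): FAILS
Complementary slackness (lambda_i * g_i(x) = 0 for all i): OK

Verdict: the first failing condition is dual_feasibility -> dual.

dual


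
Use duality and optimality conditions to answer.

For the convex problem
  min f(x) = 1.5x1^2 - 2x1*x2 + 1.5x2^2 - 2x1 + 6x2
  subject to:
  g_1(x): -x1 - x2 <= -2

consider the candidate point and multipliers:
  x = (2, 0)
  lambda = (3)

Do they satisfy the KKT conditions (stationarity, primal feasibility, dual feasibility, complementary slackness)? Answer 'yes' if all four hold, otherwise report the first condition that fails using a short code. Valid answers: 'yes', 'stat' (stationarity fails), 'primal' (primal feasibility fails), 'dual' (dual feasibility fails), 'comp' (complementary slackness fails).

Gradient of f: grad f(x) = Q x + c = (4, 2)
Constraint values g_i(x) = a_i^T x - b_i:
  g_1((2, 0)) = 0
Stationarity residual: grad f(x) + sum_i lambda_i a_i = (1, -1)
  -> stationarity FAILS
Primal feasibility (all g_i <= 0): OK
Dual feasibility (all lambda_i >= 0): OK
Complementary slackness (lambda_i * g_i(x) = 0 for all i): OK

Verdict: the first failing condition is stationarity -> stat.

stat


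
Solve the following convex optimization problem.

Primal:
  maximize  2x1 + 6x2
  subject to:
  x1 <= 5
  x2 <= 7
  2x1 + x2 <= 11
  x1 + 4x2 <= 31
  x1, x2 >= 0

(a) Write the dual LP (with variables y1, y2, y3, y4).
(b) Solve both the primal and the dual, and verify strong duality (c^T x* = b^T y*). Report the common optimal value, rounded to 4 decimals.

The standard primal-dual pair for 'max c^T x s.t. A x <= b, x >= 0' is:
  Dual:  min b^T y  s.t.  A^T y >= c,  y >= 0.

So the dual LP is:
  minimize  5y1 + 7y2 + 11y3 + 31y4
  subject to:
    y1 + 2y3 + y4 >= 2
    y2 + y3 + 4y4 >= 6
    y1, y2, y3, y4 >= 0

Solving the primal: x* = (2, 7).
  primal value c^T x* = 46.
Solving the dual: y* = (0, 5, 1, 0).
  dual value b^T y* = 46.
Strong duality: c^T x* = b^T y*. Confirmed.

46


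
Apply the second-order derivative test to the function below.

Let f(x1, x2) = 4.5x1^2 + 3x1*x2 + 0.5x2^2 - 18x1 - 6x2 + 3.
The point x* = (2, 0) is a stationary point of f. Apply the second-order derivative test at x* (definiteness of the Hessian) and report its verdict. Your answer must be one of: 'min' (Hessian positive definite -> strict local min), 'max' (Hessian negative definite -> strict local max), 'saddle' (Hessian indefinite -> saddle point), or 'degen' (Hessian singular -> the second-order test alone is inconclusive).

Compute the Hessian H = grad^2 f:
  H = [[9, 3], [3, 1]]
Verify stationarity: grad f(x*) = H x* + g = (0, 0).
Eigenvalues of H: 0, 10.
H has a zero eigenvalue (singular; positive semidefinite but not definite), so H is neither positive definite, negative definite, nor indefinite. The second-order test alone is inconclusive -> degen.
(Indeed, f is constant along the null direction of H through x*, so x* is not a strict local extremum.)

degen


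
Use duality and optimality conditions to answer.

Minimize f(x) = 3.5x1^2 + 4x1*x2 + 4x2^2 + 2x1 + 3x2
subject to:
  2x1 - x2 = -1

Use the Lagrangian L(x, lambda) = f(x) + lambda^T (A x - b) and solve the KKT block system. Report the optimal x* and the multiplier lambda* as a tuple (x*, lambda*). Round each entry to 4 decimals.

Form the Lagrangian:
  L(x, lambda) = (1/2) x^T Q x + c^T x + lambda^T (A x - b)
Stationarity (grad_x L = 0): Q x + c + A^T lambda = 0.
Primal feasibility: A x = b.

This gives the KKT block system:
  [ Q   A^T ] [ x     ]   [-c ]
  [ A    0  ] [ lambda ] = [ b ]

Solving the linear system:
  x*      = (-0.5091, -0.0182)
  lambda* = (0.8182)
  f(x*)   = -0.1273

x* = (-0.5091, -0.0182), lambda* = (0.8182)


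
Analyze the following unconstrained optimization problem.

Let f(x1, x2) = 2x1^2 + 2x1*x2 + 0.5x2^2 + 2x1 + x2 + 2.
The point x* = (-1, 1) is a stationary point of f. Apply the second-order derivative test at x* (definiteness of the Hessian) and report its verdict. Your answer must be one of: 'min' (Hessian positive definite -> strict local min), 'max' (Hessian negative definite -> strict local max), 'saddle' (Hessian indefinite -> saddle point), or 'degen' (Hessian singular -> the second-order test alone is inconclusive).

Compute the Hessian H = grad^2 f:
  H = [[4, 2], [2, 1]]
Verify stationarity: grad f(x*) = H x* + g = (0, 0).
Eigenvalues of H: 0, 5.
H has a zero eigenvalue (singular; positive semidefinite but not definite), so H is neither positive definite, negative definite, nor indefinite. The second-order test alone is inconclusive -> degen.
(Indeed, f is constant along the null direction of H through x*, so x* is not a strict local extremum.)

degen


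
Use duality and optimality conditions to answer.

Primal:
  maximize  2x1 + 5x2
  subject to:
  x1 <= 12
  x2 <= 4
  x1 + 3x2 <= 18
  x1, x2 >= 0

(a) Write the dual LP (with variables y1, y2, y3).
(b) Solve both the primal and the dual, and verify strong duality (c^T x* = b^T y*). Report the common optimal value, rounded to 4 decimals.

The standard primal-dual pair for 'max c^T x s.t. A x <= b, x >= 0' is:
  Dual:  min b^T y  s.t.  A^T y >= c,  y >= 0.

So the dual LP is:
  minimize  12y1 + 4y2 + 18y3
  subject to:
    y1 + y3 >= 2
    y2 + 3y3 >= 5
    y1, y2, y3 >= 0

Solving the primal: x* = (12, 2).
  primal value c^T x* = 34.
Solving the dual: y* = (0.3333, 0, 1.6667).
  dual value b^T y* = 34.
Strong duality: c^T x* = b^T y*. Confirmed.

34


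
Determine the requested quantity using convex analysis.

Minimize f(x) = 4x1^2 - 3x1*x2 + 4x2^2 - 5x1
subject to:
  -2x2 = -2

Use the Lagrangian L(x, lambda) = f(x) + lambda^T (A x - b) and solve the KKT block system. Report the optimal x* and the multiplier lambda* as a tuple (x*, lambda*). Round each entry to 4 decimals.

Form the Lagrangian:
  L(x, lambda) = (1/2) x^T Q x + c^T x + lambda^T (A x - b)
Stationarity (grad_x L = 0): Q x + c + A^T lambda = 0.
Primal feasibility: A x = b.

This gives the KKT block system:
  [ Q   A^T ] [ x     ]   [-c ]
  [ A    0  ] [ lambda ] = [ b ]

Solving the linear system:
  x*      = (1, 1)
  lambda* = (2.5)
  f(x*)   = 0

x* = (1, 1), lambda* = (2.5)


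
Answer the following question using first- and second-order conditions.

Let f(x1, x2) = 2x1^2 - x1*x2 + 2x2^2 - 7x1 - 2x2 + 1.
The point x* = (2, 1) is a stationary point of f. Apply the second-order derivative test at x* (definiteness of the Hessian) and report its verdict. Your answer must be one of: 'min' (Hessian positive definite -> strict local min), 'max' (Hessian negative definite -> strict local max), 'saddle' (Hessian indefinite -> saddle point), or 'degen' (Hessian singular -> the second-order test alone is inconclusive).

Compute the Hessian H = grad^2 f:
  H = [[4, -1], [-1, 4]]
Verify stationarity: grad f(x*) = H x* + g = (0, 0).
Eigenvalues of H: 3, 5.
Both eigenvalues > 0, so H is positive definite -> x* is a strict local min.

min


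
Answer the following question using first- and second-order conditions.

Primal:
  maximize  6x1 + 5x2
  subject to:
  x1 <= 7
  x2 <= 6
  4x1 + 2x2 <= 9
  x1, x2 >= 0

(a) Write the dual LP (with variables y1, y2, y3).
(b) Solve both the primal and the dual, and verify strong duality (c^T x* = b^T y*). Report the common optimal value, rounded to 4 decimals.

The standard primal-dual pair for 'max c^T x s.t. A x <= b, x >= 0' is:
  Dual:  min b^T y  s.t.  A^T y >= c,  y >= 0.

So the dual LP is:
  minimize  7y1 + 6y2 + 9y3
  subject to:
    y1 + 4y3 >= 6
    y2 + 2y3 >= 5
    y1, y2, y3 >= 0

Solving the primal: x* = (0, 4.5).
  primal value c^T x* = 22.5.
Solving the dual: y* = (0, 0, 2.5).
  dual value b^T y* = 22.5.
Strong duality: c^T x* = b^T y*. Confirmed.

22.5


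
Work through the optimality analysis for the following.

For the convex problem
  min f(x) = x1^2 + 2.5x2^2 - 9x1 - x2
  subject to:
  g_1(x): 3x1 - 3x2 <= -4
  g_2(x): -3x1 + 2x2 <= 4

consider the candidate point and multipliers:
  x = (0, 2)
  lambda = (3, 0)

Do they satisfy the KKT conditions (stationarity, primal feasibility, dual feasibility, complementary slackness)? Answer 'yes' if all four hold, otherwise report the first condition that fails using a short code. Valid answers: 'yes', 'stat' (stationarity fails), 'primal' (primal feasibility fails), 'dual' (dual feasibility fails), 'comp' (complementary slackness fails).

Gradient of f: grad f(x) = Q x + c = (-9, 9)
Constraint values g_i(x) = a_i^T x - b_i:
  g_1((0, 2)) = -2
  g_2((0, 2)) = 0
Stationarity residual: grad f(x) + sum_i lambda_i a_i = (0, 0)
  -> stationarity OK
Primal feasibility (all g_i <= 0): OK
Dual feasibility (all lambda_i >= 0): OK
Complementary slackness (lambda_i * g_i(x) = 0 for all i): FAILS

Verdict: the first failing condition is complementary_slackness -> comp.

comp


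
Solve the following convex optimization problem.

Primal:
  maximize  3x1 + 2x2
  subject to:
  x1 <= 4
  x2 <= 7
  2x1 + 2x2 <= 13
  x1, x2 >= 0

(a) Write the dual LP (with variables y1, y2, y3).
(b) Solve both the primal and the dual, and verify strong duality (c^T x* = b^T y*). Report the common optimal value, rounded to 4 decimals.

The standard primal-dual pair for 'max c^T x s.t. A x <= b, x >= 0' is:
  Dual:  min b^T y  s.t.  A^T y >= c,  y >= 0.

So the dual LP is:
  minimize  4y1 + 7y2 + 13y3
  subject to:
    y1 + 2y3 >= 3
    y2 + 2y3 >= 2
    y1, y2, y3 >= 0

Solving the primal: x* = (4, 2.5).
  primal value c^T x* = 17.
Solving the dual: y* = (1, 0, 1).
  dual value b^T y* = 17.
Strong duality: c^T x* = b^T y*. Confirmed.

17


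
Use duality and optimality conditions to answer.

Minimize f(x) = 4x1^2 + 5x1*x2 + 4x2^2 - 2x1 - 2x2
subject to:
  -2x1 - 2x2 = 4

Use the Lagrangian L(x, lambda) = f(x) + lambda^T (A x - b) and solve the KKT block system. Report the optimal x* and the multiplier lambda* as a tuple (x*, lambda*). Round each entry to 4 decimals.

Form the Lagrangian:
  L(x, lambda) = (1/2) x^T Q x + c^T x + lambda^T (A x - b)
Stationarity (grad_x L = 0): Q x + c + A^T lambda = 0.
Primal feasibility: A x = b.

This gives the KKT block system:
  [ Q   A^T ] [ x     ]   [-c ]
  [ A    0  ] [ lambda ] = [ b ]

Solving the linear system:
  x*      = (-1, -1)
  lambda* = (-7.5)
  f(x*)   = 17

x* = (-1, -1), lambda* = (-7.5)


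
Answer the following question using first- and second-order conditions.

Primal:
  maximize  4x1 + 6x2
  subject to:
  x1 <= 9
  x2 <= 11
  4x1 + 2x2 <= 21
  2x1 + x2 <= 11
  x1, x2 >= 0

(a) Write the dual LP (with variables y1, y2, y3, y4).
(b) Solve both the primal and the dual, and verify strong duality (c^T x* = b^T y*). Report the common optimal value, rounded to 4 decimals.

The standard primal-dual pair for 'max c^T x s.t. A x <= b, x >= 0' is:
  Dual:  min b^T y  s.t.  A^T y >= c,  y >= 0.

So the dual LP is:
  minimize  9y1 + 11y2 + 21y3 + 11y4
  subject to:
    y1 + 4y3 + 2y4 >= 4
    y2 + 2y3 + y4 >= 6
    y1, y2, y3, y4 >= 0

Solving the primal: x* = (0, 10.5).
  primal value c^T x* = 63.
Solving the dual: y* = (0, 0, 3, 0).
  dual value b^T y* = 63.
Strong duality: c^T x* = b^T y*. Confirmed.

63


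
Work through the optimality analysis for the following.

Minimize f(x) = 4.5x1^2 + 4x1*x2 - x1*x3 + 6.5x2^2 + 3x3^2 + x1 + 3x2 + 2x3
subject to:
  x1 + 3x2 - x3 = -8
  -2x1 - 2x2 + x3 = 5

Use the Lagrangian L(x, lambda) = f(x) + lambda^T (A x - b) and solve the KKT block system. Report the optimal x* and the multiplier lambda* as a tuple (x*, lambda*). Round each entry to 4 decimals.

Form the Lagrangian:
  L(x, lambda) = (1/2) x^T Q x + c^T x + lambda^T (A x - b)
Stationarity (grad_x L = 0): Q x + c + A^T lambda = 0.
Primal feasibility: A x = b.

This gives the KKT block system:
  [ Q   A^T ] [ x     ]   [-c ]
  [ A    0  ] [ lambda ] = [ b ]

Solving the linear system:
  x*      = (0.5254, -2.4746, 1.1017)
  lambda* = (10.8983, 2.8136)
  f(x*)   = 34.2119

x* = (0.5254, -2.4746, 1.1017), lambda* = (10.8983, 2.8136)


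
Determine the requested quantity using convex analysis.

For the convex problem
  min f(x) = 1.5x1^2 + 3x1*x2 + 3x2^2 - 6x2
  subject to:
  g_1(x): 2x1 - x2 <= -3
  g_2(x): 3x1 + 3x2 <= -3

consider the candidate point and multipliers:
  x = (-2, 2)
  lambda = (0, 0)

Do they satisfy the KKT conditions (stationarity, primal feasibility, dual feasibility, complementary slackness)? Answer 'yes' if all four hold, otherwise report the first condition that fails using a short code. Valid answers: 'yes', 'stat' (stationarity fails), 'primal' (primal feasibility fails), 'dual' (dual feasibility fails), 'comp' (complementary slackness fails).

Gradient of f: grad f(x) = Q x + c = (0, 0)
Constraint values g_i(x) = a_i^T x - b_i:
  g_1((-2, 2)) = -3
  g_2((-2, 2)) = 3
Stationarity residual: grad f(x) + sum_i lambda_i a_i = (0, 0)
  -> stationarity OK
Primal feasibility (all g_i <= 0): FAILS
Dual feasibility (all lambda_i >= 0): OK
Complementary slackness (lambda_i * g_i(x) = 0 for all i): OK

Verdict: the first failing condition is primal_feasibility -> primal.

primal


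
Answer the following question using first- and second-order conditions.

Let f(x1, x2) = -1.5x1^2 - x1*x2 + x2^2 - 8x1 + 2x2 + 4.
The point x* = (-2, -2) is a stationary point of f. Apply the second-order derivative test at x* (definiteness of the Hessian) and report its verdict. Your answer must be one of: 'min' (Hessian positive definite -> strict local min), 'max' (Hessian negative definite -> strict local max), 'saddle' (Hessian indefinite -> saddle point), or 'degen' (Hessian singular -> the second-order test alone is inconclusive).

Compute the Hessian H = grad^2 f:
  H = [[-3, -1], [-1, 2]]
Verify stationarity: grad f(x*) = H x* + g = (0, 0).
Eigenvalues of H: -3.1926, 2.1926.
Eigenvalues have mixed signs, so H is indefinite -> x* is a saddle point.

saddle


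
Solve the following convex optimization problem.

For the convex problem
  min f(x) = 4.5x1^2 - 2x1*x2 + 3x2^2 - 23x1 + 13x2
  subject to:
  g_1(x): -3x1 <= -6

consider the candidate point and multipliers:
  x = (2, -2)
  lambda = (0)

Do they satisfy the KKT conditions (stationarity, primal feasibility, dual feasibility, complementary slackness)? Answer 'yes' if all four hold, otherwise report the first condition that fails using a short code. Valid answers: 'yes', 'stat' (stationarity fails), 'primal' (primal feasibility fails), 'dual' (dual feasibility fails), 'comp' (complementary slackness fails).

Gradient of f: grad f(x) = Q x + c = (-1, -3)
Constraint values g_i(x) = a_i^T x - b_i:
  g_1((2, -2)) = 0
Stationarity residual: grad f(x) + sum_i lambda_i a_i = (-1, -3)
  -> stationarity FAILS
Primal feasibility (all g_i <= 0): OK
Dual feasibility (all lambda_i >= 0): OK
Complementary slackness (lambda_i * g_i(x) = 0 for all i): OK

Verdict: the first failing condition is stationarity -> stat.

stat


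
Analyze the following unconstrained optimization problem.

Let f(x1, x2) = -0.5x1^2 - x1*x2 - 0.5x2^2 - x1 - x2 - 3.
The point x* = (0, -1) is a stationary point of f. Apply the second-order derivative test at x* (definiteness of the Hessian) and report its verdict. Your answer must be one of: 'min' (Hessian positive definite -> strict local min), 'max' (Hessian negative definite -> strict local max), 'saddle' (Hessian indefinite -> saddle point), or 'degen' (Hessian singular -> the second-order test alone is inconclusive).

Compute the Hessian H = grad^2 f:
  H = [[-1, -1], [-1, -1]]
Verify stationarity: grad f(x*) = H x* + g = (0, 0).
Eigenvalues of H: -2, 0.
H has a zero eigenvalue (singular; negative semidefinite but not definite), so H is neither positive definite, negative definite, nor indefinite. The second-order test alone is inconclusive -> degen.
(Indeed, f is constant along the null direction of H through x*, so x* is not a strict local extremum.)

degen


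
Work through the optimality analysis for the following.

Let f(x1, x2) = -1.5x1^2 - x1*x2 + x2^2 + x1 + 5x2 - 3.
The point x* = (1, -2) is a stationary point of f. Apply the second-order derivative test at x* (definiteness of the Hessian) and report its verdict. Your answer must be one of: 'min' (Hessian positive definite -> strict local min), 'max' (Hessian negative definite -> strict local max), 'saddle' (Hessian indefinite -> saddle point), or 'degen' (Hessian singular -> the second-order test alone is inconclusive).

Compute the Hessian H = grad^2 f:
  H = [[-3, -1], [-1, 2]]
Verify stationarity: grad f(x*) = H x* + g = (0, 0).
Eigenvalues of H: -3.1926, 2.1926.
Eigenvalues have mixed signs, so H is indefinite -> x* is a saddle point.

saddle


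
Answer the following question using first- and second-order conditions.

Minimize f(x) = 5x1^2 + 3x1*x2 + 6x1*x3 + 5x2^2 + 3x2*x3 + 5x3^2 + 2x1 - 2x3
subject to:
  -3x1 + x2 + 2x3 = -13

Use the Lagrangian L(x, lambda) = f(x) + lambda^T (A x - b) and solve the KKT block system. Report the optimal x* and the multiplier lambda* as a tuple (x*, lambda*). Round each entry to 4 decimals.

Form the Lagrangian:
  L(x, lambda) = (1/2) x^T Q x + c^T x + lambda^T (A x - b)
Stationarity (grad_x L = 0): Q x + c + A^T lambda = 0.
Primal feasibility: A x = b.

This gives the KKT block system:
  [ Q   A^T ] [ x     ]   [-c ]
  [ A    0  ] [ lambda ] = [ b ]

Solving the linear system:
  x*      = (2.6856, -0.6256, -2.1588)
  lambda* = (4.6755)
  f(x*)   = 35.2353

x* = (2.6856, -0.6256, -2.1588), lambda* = (4.6755)


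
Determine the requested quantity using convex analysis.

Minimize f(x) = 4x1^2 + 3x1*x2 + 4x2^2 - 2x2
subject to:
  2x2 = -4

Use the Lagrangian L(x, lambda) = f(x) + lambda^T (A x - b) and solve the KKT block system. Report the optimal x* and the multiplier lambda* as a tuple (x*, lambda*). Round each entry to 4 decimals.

Form the Lagrangian:
  L(x, lambda) = (1/2) x^T Q x + c^T x + lambda^T (A x - b)
Stationarity (grad_x L = 0): Q x + c + A^T lambda = 0.
Primal feasibility: A x = b.

This gives the KKT block system:
  [ Q   A^T ] [ x     ]   [-c ]
  [ A    0  ] [ lambda ] = [ b ]

Solving the linear system:
  x*      = (0.75, -2)
  lambda* = (7.875)
  f(x*)   = 17.75

x* = (0.75, -2), lambda* = (7.875)


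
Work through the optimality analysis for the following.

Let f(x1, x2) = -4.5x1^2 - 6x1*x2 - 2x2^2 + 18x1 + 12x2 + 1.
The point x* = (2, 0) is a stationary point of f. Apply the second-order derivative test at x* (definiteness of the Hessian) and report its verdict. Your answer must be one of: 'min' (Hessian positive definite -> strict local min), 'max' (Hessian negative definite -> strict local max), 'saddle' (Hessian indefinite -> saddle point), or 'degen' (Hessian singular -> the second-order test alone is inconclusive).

Compute the Hessian H = grad^2 f:
  H = [[-9, -6], [-6, -4]]
Verify stationarity: grad f(x*) = H x* + g = (0, 0).
Eigenvalues of H: -13, 0.
H has a zero eigenvalue (singular; negative semidefinite but not definite), so H is neither positive definite, negative definite, nor indefinite. The second-order test alone is inconclusive -> degen.
(Indeed, f is constant along the null direction of H through x*, so x* is not a strict local extremum.)

degen


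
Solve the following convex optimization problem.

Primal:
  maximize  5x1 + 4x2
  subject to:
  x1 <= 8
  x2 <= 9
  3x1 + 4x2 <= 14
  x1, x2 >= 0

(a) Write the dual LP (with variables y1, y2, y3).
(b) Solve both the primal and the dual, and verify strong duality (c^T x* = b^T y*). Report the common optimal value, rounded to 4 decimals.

The standard primal-dual pair for 'max c^T x s.t. A x <= b, x >= 0' is:
  Dual:  min b^T y  s.t.  A^T y >= c,  y >= 0.

So the dual LP is:
  minimize  8y1 + 9y2 + 14y3
  subject to:
    y1 + 3y3 >= 5
    y2 + 4y3 >= 4
    y1, y2, y3 >= 0

Solving the primal: x* = (4.6667, 0).
  primal value c^T x* = 23.3333.
Solving the dual: y* = (0, 0, 1.6667).
  dual value b^T y* = 23.3333.
Strong duality: c^T x* = b^T y*. Confirmed.

23.3333


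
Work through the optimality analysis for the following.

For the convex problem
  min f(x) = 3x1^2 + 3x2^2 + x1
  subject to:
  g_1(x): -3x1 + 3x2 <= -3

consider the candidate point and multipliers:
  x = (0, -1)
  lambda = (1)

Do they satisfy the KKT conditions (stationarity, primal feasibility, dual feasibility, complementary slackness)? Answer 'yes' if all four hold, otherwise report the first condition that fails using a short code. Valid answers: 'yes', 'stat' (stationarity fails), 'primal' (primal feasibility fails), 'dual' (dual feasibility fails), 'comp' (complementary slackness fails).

Gradient of f: grad f(x) = Q x + c = (1, -6)
Constraint values g_i(x) = a_i^T x - b_i:
  g_1((0, -1)) = 0
Stationarity residual: grad f(x) + sum_i lambda_i a_i = (-2, -3)
  -> stationarity FAILS
Primal feasibility (all g_i <= 0): OK
Dual feasibility (all lambda_i >= 0): OK
Complementary slackness (lambda_i * g_i(x) = 0 for all i): OK

Verdict: the first failing condition is stationarity -> stat.

stat


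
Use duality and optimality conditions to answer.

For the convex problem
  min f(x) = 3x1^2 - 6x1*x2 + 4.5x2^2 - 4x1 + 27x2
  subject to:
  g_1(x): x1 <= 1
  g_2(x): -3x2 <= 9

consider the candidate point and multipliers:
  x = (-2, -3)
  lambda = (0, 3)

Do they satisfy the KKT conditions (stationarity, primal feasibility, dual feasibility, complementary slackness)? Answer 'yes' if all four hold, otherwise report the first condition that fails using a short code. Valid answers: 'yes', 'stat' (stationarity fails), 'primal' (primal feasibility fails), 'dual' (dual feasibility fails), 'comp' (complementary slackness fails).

Gradient of f: grad f(x) = Q x + c = (2, 12)
Constraint values g_i(x) = a_i^T x - b_i:
  g_1((-2, -3)) = -3
  g_2((-2, -3)) = 0
Stationarity residual: grad f(x) + sum_i lambda_i a_i = (2, 3)
  -> stationarity FAILS
Primal feasibility (all g_i <= 0): OK
Dual feasibility (all lambda_i >= 0): OK
Complementary slackness (lambda_i * g_i(x) = 0 for all i): OK

Verdict: the first failing condition is stationarity -> stat.

stat


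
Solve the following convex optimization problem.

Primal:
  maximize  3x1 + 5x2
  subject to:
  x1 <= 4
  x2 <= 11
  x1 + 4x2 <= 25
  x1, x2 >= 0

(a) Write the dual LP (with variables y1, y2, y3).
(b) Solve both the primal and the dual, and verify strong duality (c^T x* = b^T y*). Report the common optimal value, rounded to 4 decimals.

The standard primal-dual pair for 'max c^T x s.t. A x <= b, x >= 0' is:
  Dual:  min b^T y  s.t.  A^T y >= c,  y >= 0.

So the dual LP is:
  minimize  4y1 + 11y2 + 25y3
  subject to:
    y1 + y3 >= 3
    y2 + 4y3 >= 5
    y1, y2, y3 >= 0

Solving the primal: x* = (4, 5.25).
  primal value c^T x* = 38.25.
Solving the dual: y* = (1.75, 0, 1.25).
  dual value b^T y* = 38.25.
Strong duality: c^T x* = b^T y*. Confirmed.

38.25


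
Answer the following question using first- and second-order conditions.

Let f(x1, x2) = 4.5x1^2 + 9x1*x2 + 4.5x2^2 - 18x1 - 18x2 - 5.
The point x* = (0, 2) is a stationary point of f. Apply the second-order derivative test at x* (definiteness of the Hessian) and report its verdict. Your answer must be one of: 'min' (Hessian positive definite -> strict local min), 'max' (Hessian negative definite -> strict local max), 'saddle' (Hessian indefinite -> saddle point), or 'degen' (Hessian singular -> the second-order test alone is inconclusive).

Compute the Hessian H = grad^2 f:
  H = [[9, 9], [9, 9]]
Verify stationarity: grad f(x*) = H x* + g = (0, 0).
Eigenvalues of H: 0, 18.
H has a zero eigenvalue (singular; positive semidefinite but not definite), so H is neither positive definite, negative definite, nor indefinite. The second-order test alone is inconclusive -> degen.
(Indeed, f is constant along the null direction of H through x*, so x* is not a strict local extremum.)

degen


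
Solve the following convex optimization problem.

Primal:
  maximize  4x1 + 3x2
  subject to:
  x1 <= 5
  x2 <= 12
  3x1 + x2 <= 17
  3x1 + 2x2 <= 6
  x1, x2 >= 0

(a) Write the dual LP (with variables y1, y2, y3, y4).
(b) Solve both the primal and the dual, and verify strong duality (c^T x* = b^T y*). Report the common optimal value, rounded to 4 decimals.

The standard primal-dual pair for 'max c^T x s.t. A x <= b, x >= 0' is:
  Dual:  min b^T y  s.t.  A^T y >= c,  y >= 0.

So the dual LP is:
  minimize  5y1 + 12y2 + 17y3 + 6y4
  subject to:
    y1 + 3y3 + 3y4 >= 4
    y2 + y3 + 2y4 >= 3
    y1, y2, y3, y4 >= 0

Solving the primal: x* = (0, 3).
  primal value c^T x* = 9.
Solving the dual: y* = (0, 0, 0, 1.5).
  dual value b^T y* = 9.
Strong duality: c^T x* = b^T y*. Confirmed.

9


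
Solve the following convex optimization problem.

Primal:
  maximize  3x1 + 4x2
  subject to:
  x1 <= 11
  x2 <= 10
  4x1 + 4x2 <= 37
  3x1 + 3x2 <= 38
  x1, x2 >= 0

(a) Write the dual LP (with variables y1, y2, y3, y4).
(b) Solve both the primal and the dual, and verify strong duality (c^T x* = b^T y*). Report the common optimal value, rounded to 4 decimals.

The standard primal-dual pair for 'max c^T x s.t. A x <= b, x >= 0' is:
  Dual:  min b^T y  s.t.  A^T y >= c,  y >= 0.

So the dual LP is:
  minimize  11y1 + 10y2 + 37y3 + 38y4
  subject to:
    y1 + 4y3 + 3y4 >= 3
    y2 + 4y3 + 3y4 >= 4
    y1, y2, y3, y4 >= 0

Solving the primal: x* = (0, 9.25).
  primal value c^T x* = 37.
Solving the dual: y* = (0, 0, 1, 0).
  dual value b^T y* = 37.
Strong duality: c^T x* = b^T y*. Confirmed.

37


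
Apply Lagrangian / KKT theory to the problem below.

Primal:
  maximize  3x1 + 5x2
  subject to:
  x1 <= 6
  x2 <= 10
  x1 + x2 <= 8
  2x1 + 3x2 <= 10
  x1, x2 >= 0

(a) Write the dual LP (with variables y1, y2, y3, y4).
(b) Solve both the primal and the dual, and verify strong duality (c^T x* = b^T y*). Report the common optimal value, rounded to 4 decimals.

The standard primal-dual pair for 'max c^T x s.t. A x <= b, x >= 0' is:
  Dual:  min b^T y  s.t.  A^T y >= c,  y >= 0.

So the dual LP is:
  minimize  6y1 + 10y2 + 8y3 + 10y4
  subject to:
    y1 + y3 + 2y4 >= 3
    y2 + y3 + 3y4 >= 5
    y1, y2, y3, y4 >= 0

Solving the primal: x* = (0, 3.3333).
  primal value c^T x* = 16.6667.
Solving the dual: y* = (0, 0, 0, 1.6667).
  dual value b^T y* = 16.6667.
Strong duality: c^T x* = b^T y*. Confirmed.

16.6667


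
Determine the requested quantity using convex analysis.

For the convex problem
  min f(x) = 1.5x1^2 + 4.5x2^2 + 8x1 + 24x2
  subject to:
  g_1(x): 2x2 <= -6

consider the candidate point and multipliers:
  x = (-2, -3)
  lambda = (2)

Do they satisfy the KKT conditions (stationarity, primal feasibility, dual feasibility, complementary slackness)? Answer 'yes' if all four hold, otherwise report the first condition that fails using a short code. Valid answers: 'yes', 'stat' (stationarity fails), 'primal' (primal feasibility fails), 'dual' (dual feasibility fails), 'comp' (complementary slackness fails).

Gradient of f: grad f(x) = Q x + c = (2, -3)
Constraint values g_i(x) = a_i^T x - b_i:
  g_1((-2, -3)) = 0
Stationarity residual: grad f(x) + sum_i lambda_i a_i = (2, 1)
  -> stationarity FAILS
Primal feasibility (all g_i <= 0): OK
Dual feasibility (all lambda_i >= 0): OK
Complementary slackness (lambda_i * g_i(x) = 0 for all i): OK

Verdict: the first failing condition is stationarity -> stat.

stat


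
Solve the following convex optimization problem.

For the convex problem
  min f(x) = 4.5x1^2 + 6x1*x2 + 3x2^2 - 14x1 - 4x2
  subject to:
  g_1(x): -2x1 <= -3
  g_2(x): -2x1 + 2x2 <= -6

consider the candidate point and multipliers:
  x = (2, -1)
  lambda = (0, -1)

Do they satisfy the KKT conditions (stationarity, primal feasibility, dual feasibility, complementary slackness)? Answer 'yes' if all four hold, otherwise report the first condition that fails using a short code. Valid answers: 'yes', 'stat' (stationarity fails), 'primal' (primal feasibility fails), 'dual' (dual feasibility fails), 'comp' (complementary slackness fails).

Gradient of f: grad f(x) = Q x + c = (-2, 2)
Constraint values g_i(x) = a_i^T x - b_i:
  g_1((2, -1)) = -1
  g_2((2, -1)) = 0
Stationarity residual: grad f(x) + sum_i lambda_i a_i = (0, 0)
  -> stationarity OK
Primal feasibility (all g_i <= 0): OK
Dual feasibility (all lambda_i >= 0): FAILS
Complementary slackness (lambda_i * g_i(x) = 0 for all i): OK

Verdict: the first failing condition is dual_feasibility -> dual.

dual


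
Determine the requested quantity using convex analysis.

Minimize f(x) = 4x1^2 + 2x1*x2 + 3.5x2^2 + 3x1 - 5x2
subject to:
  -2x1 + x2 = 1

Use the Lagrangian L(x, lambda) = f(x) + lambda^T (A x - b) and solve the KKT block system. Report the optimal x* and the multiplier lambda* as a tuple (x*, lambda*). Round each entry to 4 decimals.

Form the Lagrangian:
  L(x, lambda) = (1/2) x^T Q x + c^T x + lambda^T (A x - b)
Stationarity (grad_x L = 0): Q x + c + A^T lambda = 0.
Primal feasibility: A x = b.

This gives the KKT block system:
  [ Q   A^T ] [ x     ]   [-c ]
  [ A    0  ] [ lambda ] = [ b ]

Solving the linear system:
  x*      = (-0.2045, 0.5909)
  lambda* = (1.2727)
  f(x*)   = -2.4205

x* = (-0.2045, 0.5909), lambda* = (1.2727)


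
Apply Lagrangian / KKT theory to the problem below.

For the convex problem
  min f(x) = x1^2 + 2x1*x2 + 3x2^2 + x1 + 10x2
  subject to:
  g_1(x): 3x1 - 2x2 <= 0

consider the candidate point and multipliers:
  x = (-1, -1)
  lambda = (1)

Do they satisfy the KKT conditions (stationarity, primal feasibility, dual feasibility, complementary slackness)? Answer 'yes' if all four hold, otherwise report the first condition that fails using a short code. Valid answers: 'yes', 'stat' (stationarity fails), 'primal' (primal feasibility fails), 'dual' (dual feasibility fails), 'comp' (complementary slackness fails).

Gradient of f: grad f(x) = Q x + c = (-3, 2)
Constraint values g_i(x) = a_i^T x - b_i:
  g_1((-1, -1)) = -1
Stationarity residual: grad f(x) + sum_i lambda_i a_i = (0, 0)
  -> stationarity OK
Primal feasibility (all g_i <= 0): OK
Dual feasibility (all lambda_i >= 0): OK
Complementary slackness (lambda_i * g_i(x) = 0 for all i): FAILS

Verdict: the first failing condition is complementary_slackness -> comp.

comp
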